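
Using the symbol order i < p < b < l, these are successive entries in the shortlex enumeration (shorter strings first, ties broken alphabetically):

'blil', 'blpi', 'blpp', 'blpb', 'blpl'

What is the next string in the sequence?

blbi

Find the rightmost character of blpl below l, bump it to the next letter, and reset everything to its right to i.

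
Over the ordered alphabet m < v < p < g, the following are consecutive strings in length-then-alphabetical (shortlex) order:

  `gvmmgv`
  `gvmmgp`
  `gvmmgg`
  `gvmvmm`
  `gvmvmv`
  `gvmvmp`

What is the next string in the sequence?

Find the rightmost character of gvmvmp below g, bump it to the next letter, and reset everything to its right to m.

gvmvmg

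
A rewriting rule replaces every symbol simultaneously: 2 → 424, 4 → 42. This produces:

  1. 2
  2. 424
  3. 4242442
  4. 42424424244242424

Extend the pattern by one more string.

42424424244242424424244242424424244242442

Applying the rule to each of the 17 symbols of 42424424244242424 gives the pieces 42 424 42 424 42 42 424 42 424 42 42 424 42 424 42 424 42, which concatenate to the answer.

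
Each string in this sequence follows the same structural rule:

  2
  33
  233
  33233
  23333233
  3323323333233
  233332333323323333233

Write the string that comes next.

From term 3 onward, concatenate the second-to-last term with the last: 2·33 = 233, 33·233 = 33233, …
So term 8 is 3323323333233·233332333323323333233.

3323323333233233332333323323333233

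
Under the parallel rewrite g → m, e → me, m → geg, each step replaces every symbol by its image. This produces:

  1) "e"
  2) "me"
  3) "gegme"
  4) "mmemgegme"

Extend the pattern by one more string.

Expanding mmemgegme: m→geg, m→geg, e→me, m→geg, g→m, e→me, g→m, m→geg, e→me. Concatenated: geg geg me geg m me m geg me.

geggegmegegmmemgegme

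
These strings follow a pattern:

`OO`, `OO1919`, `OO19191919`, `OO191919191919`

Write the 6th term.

Each term is the previous one with 1919 appended.
From OO191919191919, 2 further steps: OO191919191919 → OO1919191919191919 → (answer).

OO19191919191919191919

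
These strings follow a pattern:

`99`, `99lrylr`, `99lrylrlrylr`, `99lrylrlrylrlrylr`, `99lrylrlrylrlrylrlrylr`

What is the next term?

Every step adds lrylr to the end: s(k+1) = s(k)·lrylr.
Applying this once more to 99lrylrlrylrlrylrlrylr:

99lrylrlrylrlrylrlrylrlrylr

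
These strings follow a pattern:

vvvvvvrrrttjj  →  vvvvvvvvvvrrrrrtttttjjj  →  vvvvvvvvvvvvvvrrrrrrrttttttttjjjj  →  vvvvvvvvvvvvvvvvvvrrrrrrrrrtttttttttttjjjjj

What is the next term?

vvvvvvvvvvvvvvvvvvvvvvrrrrrrrrrrrttttttttttttttjjjjjj

Term n consists of 4n+2 v's, followed by 2n+1 r's, followed by 3n-1 t's, followed by n+1 j's (n = 1, 2, …).
For the next term, n = 5, so the run lengths are 22, 11, 14, 6.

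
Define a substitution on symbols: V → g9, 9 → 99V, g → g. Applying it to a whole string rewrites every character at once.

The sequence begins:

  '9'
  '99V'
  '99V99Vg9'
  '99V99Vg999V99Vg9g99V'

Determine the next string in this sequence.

99V99Vg999V99Vg9g99V99V99Vg999V99Vg9g99Vg99V99Vg9

Replace each of the 20 characters of 99V99Vg999V99Vg9g99V in place — 99V 99V g9 99V 99V g9 g 99V 99V 99V g9 99V 99V g9 g 99V g 99V 99V g9 — and concatenate.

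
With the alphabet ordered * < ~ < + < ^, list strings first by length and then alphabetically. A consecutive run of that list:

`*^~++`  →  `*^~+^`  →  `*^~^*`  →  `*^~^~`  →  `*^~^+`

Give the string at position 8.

*^+*~

Stepping forward 3 times from *^~^+: *^~^+ → *^~^^ → *^+**, then the target.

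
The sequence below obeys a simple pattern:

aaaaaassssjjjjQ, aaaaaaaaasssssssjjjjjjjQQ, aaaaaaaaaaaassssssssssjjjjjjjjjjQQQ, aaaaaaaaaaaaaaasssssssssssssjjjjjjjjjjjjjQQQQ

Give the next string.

Reading off run lengths: a runs 6, 9, 12, 15; s runs 4, 7, 10, 13; j runs 4, 7, 10, 13; Q runs 1, 2, 3, 4 — each is linear in n, where the shown terms are n = 2, 3, 4, 5.
At n = 6 the blocks have lengths 18, 16, 16, 5.

aaaaaaaaaaaaaaaaaassssssssssssssssjjjjjjjjjjjjjjjjQQQQQ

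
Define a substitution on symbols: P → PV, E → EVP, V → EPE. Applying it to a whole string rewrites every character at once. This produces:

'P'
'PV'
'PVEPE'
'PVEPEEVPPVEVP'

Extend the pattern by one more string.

PVEPEEVPPVEVPEVPEPEPVPVEPEEVPEPEPV

Applying the rule to each of the 13 symbols of PVEPEEVPPVEVP gives the pieces PV EPE EVP PV EVP EVP EPE PV PV EPE EVP EPE PV, which concatenate to the answer.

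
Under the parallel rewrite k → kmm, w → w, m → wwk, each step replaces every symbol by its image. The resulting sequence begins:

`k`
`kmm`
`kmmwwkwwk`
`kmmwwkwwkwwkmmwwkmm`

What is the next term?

kmmwwkwwkwwkmmwwkmmwwkmmwwkwwkwwkmmwwkwwk

φ(kmmwwkwwkwwkmmwwkmm) expands symbol-by-symbol to kmm wwk wwk w w kmm w w kmm w w kmm wwk wwk w w kmm wwk wwk; joining the 19 pieces gives the next term.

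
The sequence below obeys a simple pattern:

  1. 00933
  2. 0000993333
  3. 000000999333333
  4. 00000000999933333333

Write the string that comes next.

Term n consists of 2n 0's, followed by n 9's, followed by 2n 3's (n = 1, 2, …).
Setting n = 5 gives 10, 5, 10 characters in each block.

0000000000999993333333333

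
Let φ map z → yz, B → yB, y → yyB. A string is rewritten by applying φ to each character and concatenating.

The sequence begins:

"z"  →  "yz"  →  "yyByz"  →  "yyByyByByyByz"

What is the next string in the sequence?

Rewriting the 13 symbols of yyByyByByyByz one by one yields yyB yyB yB yyB yyB yB yyB yB yyB yyB yB yyB yz; concatenated:

yyByyByByyByyByByyByByyByyByByyByz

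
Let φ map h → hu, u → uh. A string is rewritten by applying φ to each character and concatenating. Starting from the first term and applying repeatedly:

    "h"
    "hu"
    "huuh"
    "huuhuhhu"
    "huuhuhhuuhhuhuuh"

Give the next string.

huuhuhhuuhhuhuuhuhhuhuuhhuuhuhhu

φ(huuhuhhuuhhuhuuh) expands symbol-by-symbol to hu uh uh hu uh hu hu uh uh hu hu uh hu uh uh hu; joining the 16 pieces gives the next term.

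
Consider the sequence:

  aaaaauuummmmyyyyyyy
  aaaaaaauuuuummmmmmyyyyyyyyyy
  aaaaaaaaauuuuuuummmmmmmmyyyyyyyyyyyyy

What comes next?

The n-th term is 2n+1 a's then 2n-1 u's then 2n m's then 3n+1 y's, where the shown terms are n = 2, 3, 4.
At n = 5 the blocks have lengths 11, 9, 10, 16.

aaaaaaaaaaauuuuuuuuummmmmmmmmmyyyyyyyyyyyyyyyy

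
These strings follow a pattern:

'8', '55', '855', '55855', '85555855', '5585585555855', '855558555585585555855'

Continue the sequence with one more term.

This is a Fibonacci-style word recurrence s(k) = s(k−2)·s(k−1): e.g. 8·55 = 855.
So term 8 is 5585585555855·855558555585585555855.

5585585555855855558555585585555855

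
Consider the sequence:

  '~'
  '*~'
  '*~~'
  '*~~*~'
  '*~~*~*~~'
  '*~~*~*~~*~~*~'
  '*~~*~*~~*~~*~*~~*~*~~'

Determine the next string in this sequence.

Each term (from the third on) is the previous term followed by the one before it: term 3 = *~·~ = *~~.
Continuing: *~~*~*~~*~~*~*~~*~*~~ · *~~*~*~~*~~*~ gives term 8.

*~~*~*~~*~~*~*~~*~*~~*~~*~*~~*~~*~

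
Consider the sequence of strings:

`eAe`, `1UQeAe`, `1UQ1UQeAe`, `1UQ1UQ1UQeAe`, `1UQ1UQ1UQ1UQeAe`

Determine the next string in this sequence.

Each term is the previous one with 1UQ prepended.
So the next term is 1UQ·1UQ1UQ1UQ1UQeAe.

1UQ1UQ1UQ1UQ1UQeAe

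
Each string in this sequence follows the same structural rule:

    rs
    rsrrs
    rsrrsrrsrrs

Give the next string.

rsrrsrrsrrsrrsrrsrrsrrs

s(k+1) = s(k)·r·s(k) — each term doubles the last with 'r' between the halves.
So the next term is two copies of rsrrsrrsrrs with 'r' between the halves.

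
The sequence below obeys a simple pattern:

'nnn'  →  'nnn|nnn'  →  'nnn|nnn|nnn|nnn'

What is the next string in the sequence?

s(k+1) = s(k)·|·s(k) — each term doubles the last with '|' between the halves.
One more doubling of nnn|nnn|nnn|nnn gives the answer.

nnn|nnn|nnn|nnn|nnn|nnn|nnn|nnn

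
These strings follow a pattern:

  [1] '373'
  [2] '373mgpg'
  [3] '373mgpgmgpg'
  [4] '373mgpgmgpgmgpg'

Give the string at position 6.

373mgpgmgpgmgpgmgpgmgpg

The strings grow by a fixed suffix mgpg each time.
From 373mgpgmgpgmgpg, 2 further steps: 373mgpgmgpgmgpg → 373mgpgmgpgmgpgmgpg → (answer).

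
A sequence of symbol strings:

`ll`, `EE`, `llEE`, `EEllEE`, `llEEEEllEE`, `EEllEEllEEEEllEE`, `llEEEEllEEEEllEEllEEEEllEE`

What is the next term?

Each term (from the third on) is the two preceding terms concatenated in order: term 3 = ll·EE = llEE.
So term 8 is EEllEEllEEEEllEE·llEEEEllEEEEllEEllEEEEllEE.

EEllEEllEEEEllEEllEEEEllEEEEllEEllEEEEllEE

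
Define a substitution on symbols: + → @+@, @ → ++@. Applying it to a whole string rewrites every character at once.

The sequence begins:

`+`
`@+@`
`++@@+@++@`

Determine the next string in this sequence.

Apply φ to ++@@+@++@ symbol by symbol: +→@+@, +→@+@, @→++@, @→++@, +→@+@, @→++@, +→@+@, +→@+@, @→++@; joined: @+@ @+@ ++@ ++@ @+@ ++@ @+@ @+@ ++@.

@+@@+@++@++@@+@++@@+@@+@++@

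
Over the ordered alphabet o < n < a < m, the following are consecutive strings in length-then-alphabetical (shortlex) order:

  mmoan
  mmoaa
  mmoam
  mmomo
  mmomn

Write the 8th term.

Advancing 3 positions from mmomn through mmomn → mmoma → mmomm reaches term 8.

mmnoo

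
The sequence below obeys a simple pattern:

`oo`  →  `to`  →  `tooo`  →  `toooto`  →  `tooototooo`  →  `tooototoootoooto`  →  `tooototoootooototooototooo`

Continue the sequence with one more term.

Each term (from the third on) is the previous term followed by the one before it: term 3 = to·oo = tooo.
Continuing: tooototoootooototooototooo · tooototoootoooto gives term 8.

tooototoootooototooototoootooototoootoooto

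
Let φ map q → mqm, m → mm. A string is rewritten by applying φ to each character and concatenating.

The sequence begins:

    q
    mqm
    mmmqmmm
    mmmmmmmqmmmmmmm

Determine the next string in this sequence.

Applying the rule to each of the 15 symbols of mmmmmmmqmmmmmmm gives the pieces mm mm mm mm mm mm mm mqm mm mm mm mm mm mm mm, which concatenate to the answer.

mmmmmmmmmmmmmmmqmmmmmmmmmmmmmmm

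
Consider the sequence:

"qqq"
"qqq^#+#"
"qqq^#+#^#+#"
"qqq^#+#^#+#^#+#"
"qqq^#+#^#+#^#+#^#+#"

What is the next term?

Each term is the previous one with ^#+# appended.
Applying this once more to qqq^#+#^#+#^#+#^#+#:

qqq^#+#^#+#^#+#^#+#^#+#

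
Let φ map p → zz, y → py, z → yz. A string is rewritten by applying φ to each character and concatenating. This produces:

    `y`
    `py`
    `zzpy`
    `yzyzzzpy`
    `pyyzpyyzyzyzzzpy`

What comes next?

zzpypyyzzzpypyyzpyyzpyyzyzyzzzpy

φ(pyyzpyyzyzyzzzpy) expands symbol-by-symbol to zz py py yz zz py py yz py yz py yz yz yz zz py; joining the 16 pieces gives the next term.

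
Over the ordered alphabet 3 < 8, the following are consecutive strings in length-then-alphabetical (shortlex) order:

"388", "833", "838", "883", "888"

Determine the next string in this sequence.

3333

888 is the last string of length 3, so the next is the first of length 4: 3 repeated 4 times.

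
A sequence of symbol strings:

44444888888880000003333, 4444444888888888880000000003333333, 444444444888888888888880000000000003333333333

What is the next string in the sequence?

44444444444888888888888888880000000000000003333333333333

Each string has the form 4^{2n+1} 8^{3n+2} 0^{3n} 3^{3n-2}, where the shown terms are n = 2, 3, 4.
For the next term, n = 5, so the run lengths are 11, 17, 15, 13.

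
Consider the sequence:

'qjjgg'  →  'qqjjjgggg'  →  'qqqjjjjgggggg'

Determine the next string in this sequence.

Reading off run lengths: q runs 1, 2, 3; j runs 2, 3, 4; g runs 2, 4, 6 — each is linear in n (n = 1, 2, …).
Setting n = 4 gives 4, 5, 8 characters in each block.

qqqqjjjjjgggggggg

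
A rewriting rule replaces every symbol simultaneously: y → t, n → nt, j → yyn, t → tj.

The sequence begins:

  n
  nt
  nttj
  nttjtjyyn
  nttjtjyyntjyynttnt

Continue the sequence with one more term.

nttjtjyyntjyynttnttjyynttnttjtjnttj

Applying the rule to each of the 18 symbols of nttjtjyyntjyynttnt gives the pieces nt tj tj yyn tj yyn t t nt tj yyn t t nt tj tj nt tj, which concatenate to the answer.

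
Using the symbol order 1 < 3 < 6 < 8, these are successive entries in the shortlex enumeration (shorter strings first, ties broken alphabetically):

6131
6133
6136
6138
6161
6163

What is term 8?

Stepping forward 2 times from 6163: 6163 → 6166, then the target.

6168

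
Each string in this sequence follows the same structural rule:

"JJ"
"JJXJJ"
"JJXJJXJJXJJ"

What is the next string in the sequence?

Each string is two copies of the previous one joined by 'X'.
So the next term is two copies of JJXJJXJJXJJ with 'X' between the halves.

JJXJJXJJXJJXJJXJJXJJXJJ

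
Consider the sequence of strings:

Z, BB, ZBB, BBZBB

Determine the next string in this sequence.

ZBBBBZBB

This is a Fibonacci-style word recurrence s(k) = s(k−2)·s(k−1): e.g. Z·BB = ZBB.
So term 5 is ZBB·BBZBB.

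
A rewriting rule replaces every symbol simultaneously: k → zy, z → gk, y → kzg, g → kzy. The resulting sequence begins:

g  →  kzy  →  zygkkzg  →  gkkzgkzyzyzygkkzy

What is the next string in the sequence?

Rewriting the 17 symbols of gkkzgkzyzyzygkkzy one by one yields kzy zy zy gk kzy zy gk kzg gk kzg gk kzg kzy zy zy gk kzg; concatenated:

kzyzyzygkkzyzygkkzggkkzggkkzgkzyzyzygkkzg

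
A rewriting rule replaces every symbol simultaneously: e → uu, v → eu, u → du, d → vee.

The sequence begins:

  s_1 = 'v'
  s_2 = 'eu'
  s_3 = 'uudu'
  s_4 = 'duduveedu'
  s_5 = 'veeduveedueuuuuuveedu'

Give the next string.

euuuuuveedueuuuuuveeduuudududududueuuuuuveedu

φ(veeduveedueuuuuuveedu) expands symbol-by-symbol to eu uu uu vee du eu uu uu vee du uu du du du du du eu uu uu vee du; joining the 21 pieces gives the next term.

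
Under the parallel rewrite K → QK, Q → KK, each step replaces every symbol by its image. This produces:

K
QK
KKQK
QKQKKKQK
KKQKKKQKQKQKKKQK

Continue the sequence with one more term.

Applying the rule to each of the 16 symbols of KKQKKKQKQKQKKKQK gives the pieces QK QK KK QK QK QK KK QK KK QK KK QK QK QK KK QK, which concatenate to the answer.

QKQKKKQKQKQKKKQKKKQKKKQKQKQKKKQK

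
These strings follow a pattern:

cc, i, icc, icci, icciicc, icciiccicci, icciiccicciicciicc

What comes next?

icciiccicciicciiccicciiccicci

Each term (from the third on) is the previous term followed by the one before it: term 3 = i·cc = icc.
Continuing: icciiccicciicciicc · icciiccicci gives term 8.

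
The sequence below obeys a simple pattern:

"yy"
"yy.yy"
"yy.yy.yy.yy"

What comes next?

yy.yy.yy.yy.yy.yy.yy.yy

Every step duplicates the string with '.' between the halves.
So the next term is two copies of yy.yy.yy.yy with '.' between the halves.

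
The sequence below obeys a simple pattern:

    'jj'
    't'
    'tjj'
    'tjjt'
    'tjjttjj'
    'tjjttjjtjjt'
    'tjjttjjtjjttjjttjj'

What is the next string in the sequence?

tjjttjjtjjttjjttjjtjjttjjtjjt

From term 3 onward, concatenate the last term with the second-to-last: t·jj = tjj, tjj·t = tjjt, …
The next term joins tjjttjjtjjttjjttjj and tjjttjjtjjt.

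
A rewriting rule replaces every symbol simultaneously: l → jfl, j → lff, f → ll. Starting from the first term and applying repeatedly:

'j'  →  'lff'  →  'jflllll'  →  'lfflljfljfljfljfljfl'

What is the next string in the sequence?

Rewriting the 20 symbols of lfflljfljfljfljfljfl one by one yields jfl ll ll jfl jfl lff ll jfl lff ll jfl lff ll jfl lff ll jfl lff ll jfl; concatenated:

jfllllljfljfllfflljfllfflljfllfflljfllfflljfllfflljfl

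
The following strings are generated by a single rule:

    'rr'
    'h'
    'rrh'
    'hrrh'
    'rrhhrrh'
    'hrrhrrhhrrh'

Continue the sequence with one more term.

From term 3 onward, concatenate the second-to-last term with the last: rr·h = rrh, h·rrh = hrrh, …
Continuing: rrhhrrh · hrrhrrhhrrh gives term 7.

rrhhrrhhrrhrrhhrrh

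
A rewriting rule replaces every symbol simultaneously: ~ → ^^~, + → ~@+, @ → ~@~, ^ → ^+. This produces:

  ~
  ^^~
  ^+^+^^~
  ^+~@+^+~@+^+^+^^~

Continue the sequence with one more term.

^+~@+^^~~@~~@+^+~@+^^~~@~~@+^+~@+^+~@+^+^+^^~

φ(^+~@+^+~@+^+^+^^~) expands symbol-by-symbol to ^+ ~@+ ^^~ ~@~ ~@+ ^+ ~@+ ^^~ ~@~ ~@+ ^+ ~@+ ^+ ~@+ ^+ ^+ ^^~; joining the 17 pieces gives the next term.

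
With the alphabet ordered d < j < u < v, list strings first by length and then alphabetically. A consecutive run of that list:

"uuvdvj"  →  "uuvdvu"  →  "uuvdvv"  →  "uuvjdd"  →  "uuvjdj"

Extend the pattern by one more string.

uuvjdu

Treat uuvjdj as a base-4 numeral over the given alphabet and add one, carrying through any trailing v's.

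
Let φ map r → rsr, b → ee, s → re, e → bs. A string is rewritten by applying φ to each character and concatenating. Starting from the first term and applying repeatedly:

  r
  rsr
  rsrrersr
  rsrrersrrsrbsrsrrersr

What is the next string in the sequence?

Replace each of the 21 characters of rsrrersrrsrbsrsrrersr in place — rsr re rsr rsr bs rsr re rsr rsr re rsr ee re rsr re rsr rsr bs rsr re rsr — and concatenate.

rsrrersrrsrbsrsrrersrrsrrersreerersrrersrrsrbsrsrrersr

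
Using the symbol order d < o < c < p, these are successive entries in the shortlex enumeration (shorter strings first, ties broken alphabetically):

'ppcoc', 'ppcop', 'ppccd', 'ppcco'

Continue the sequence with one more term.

The successor of ppcco increments the rightmost position that isn't already p and resets every position after it to d.

ppccc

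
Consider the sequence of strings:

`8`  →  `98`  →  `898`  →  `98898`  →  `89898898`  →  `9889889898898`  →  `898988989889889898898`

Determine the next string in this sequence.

Each term (from the third on) is the two preceding terms concatenated in order: term 3 = 8·98 = 898.
Continuing: 9889889898898 · 898988989889889898898 gives term 8.

9889889898898898988989889889898898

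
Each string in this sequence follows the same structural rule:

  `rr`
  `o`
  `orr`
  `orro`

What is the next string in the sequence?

From term 3 onward, concatenate the last term with the second-to-last: o·rr = orr, orr·o = orro, …
The next term joins orro and orr.

orroorr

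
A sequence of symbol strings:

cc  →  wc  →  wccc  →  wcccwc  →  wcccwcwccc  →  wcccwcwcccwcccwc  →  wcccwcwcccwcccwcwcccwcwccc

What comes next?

From term 3 onward, concatenate the last term with the second-to-last: wc·cc = wccc, wccc·wc = wcccwc, …
Continuing: wcccwcwcccwcccwcwcccwcwccc · wcccwcwcccwcccwc gives term 8.

wcccwcwcccwcccwcwcccwcwcccwcccwcwcccwcccwc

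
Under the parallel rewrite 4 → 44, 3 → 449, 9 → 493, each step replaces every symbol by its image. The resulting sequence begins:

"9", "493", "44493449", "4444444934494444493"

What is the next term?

4444444444444449344944444934444444444493449

Replace each of the 19 characters of 4444444934494444493 in place — 44 44 44 44 44 44 44 493 449 44 44 493 44 44 44 44 44 493 449 — and concatenate.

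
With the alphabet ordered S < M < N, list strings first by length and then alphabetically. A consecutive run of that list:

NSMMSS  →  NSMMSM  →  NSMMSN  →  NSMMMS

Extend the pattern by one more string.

Treat NSMMMS as a base-3 numeral over the given alphabet and add one, carrying through any trailing N's.

NSMMMM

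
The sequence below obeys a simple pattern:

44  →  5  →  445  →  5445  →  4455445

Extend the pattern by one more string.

This is a Fibonacci-style word recurrence s(k) = s(k−2)·s(k−1): e.g. 44·5 = 445.
So term 6 is 5445·4455445.

54454455445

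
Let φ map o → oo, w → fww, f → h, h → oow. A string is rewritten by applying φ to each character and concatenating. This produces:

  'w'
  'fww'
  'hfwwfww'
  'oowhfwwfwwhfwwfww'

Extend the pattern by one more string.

oooofwwoowhfwwfwwhfwwfwwoowhfwwfwwhfwwfww

Replace each of the 17 characters of oowhfwwfwwhfwwfww in place — oo oo fww oow h fww fww h fww fww oow h fww fww h fww fww — and concatenate.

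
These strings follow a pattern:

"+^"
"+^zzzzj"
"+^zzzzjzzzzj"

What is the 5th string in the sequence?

+^zzzzjzzzzjzzzzjzzzzj

The strings grow by a fixed suffix zzzzj each time.
From +^zzzzjzzzzj, 2 further steps: +^zzzzjzzzzj → +^zzzzjzzzzjzzzzj → (answer).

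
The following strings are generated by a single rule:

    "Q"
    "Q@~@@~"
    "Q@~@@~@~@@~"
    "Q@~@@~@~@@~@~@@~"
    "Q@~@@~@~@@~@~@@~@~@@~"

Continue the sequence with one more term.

Each term is the previous one with @~@@~ appended.
Applying this once more to Q@~@@~@~@@~@~@@~@~@@~:

Q@~@@~@~@@~@~@@~@~@@~@~@@~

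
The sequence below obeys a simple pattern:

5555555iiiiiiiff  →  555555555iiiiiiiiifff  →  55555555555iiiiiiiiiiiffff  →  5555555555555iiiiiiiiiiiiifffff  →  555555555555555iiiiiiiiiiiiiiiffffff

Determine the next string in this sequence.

55555555555555555iiiiiiiiiiiiiiiiifffffff

Reading off run lengths: 5 runs 7, 9, 11, 13, 15; i runs 7, 9, 11, 13, 15; f runs 2, 3, 4, 5, 6 — each is linear in n, where the shown terms are n = 3, 4, 5, 6, 7.
Setting n = 8 gives 17, 17, 7 characters in each block.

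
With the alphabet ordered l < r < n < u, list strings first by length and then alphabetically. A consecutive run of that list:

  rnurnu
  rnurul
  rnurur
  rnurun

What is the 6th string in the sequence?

rnunll

Continuing the enumeration 2 steps past rnurun: rnurun → rnuruu → (answer).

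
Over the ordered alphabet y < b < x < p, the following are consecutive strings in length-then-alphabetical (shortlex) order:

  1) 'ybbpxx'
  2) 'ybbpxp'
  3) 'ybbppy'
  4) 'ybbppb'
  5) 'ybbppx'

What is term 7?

Advancing 2 positions from ybbppx through ybbppx → ybbppp reaches term 7.

ybxyyy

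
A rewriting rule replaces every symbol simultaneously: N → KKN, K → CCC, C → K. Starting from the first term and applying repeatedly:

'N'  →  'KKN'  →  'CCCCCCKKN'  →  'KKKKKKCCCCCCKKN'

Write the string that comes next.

CCCCCCCCCCCCCCCCCCKKKKKKCCCCCCKKN

Applying the rule to each of the 15 symbols of KKKKKKCCCCCCKKN gives the pieces CCC CCC CCC CCC CCC CCC K K K K K K CCC CCC KKN, which concatenate to the answer.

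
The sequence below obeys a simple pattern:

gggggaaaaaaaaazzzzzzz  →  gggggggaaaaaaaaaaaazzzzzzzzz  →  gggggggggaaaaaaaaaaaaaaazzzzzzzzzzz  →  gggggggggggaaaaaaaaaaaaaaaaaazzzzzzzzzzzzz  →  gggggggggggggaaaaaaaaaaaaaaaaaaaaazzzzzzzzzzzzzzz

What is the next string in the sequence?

Reading off run lengths: g runs 5, 7, 9, 11, 13; a runs 9, 12, 15, 18, 21; z runs 7, 9, 11, 13, 15 — each is linear in n, where the shown terms are n = 3, 4, 5, 6, 7.
Setting n = 8 gives 15, 24, 17 characters in each block.

gggggggggggggggaaaaaaaaaaaaaaaaaaaaaaaazzzzzzzzzzzzzzzzz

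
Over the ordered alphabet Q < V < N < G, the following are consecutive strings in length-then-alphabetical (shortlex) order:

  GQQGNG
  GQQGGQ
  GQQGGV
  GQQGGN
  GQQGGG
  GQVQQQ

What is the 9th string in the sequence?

GQVQQG

Stepping forward 3 times from GQVQQQ: GQVQQQ → GQVQQV → GQVQQN, then the target.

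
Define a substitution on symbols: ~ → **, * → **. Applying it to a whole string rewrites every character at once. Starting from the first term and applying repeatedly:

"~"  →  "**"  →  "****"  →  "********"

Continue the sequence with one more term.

****************

Rewriting each symbol of ********: *→**, *→**, *→**, *→**, *→**, *→**, *→**, *→**, which concatenates to ** ** ** ** ** ** ** **.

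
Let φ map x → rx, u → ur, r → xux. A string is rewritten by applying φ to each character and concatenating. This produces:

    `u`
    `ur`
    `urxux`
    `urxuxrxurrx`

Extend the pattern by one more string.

urxuxrxurrxxuxrxurxuxxuxrx

Apply φ to urxuxrxurrx symbol by symbol: u→ur, r→xux, x→rx, u→ur, x→rx, r→xux, x→rx, u→ur, r→xux, r→xux, x→rx; joined: ur xux rx ur rx xux rx ur xux xux rx.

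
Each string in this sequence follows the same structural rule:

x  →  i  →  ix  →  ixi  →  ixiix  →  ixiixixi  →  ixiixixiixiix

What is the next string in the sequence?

ixiixixiixiixixiixixi

From term 3 onward, concatenate the last term with the second-to-last: i·x = ix, ix·i = ixi, …
So term 8 is ixiixixiixiix·ixiixixi.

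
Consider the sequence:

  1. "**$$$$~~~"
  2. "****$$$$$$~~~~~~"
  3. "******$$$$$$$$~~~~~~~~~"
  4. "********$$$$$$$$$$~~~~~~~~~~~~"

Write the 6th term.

Each string has the form *^{2n} $^{2n+2} ~^{3n} (n = 1, 2, …).
Setting n = 6 gives 12, 14, 18 characters in each block.

************$$$$$$$$$$$$$$~~~~~~~~~~~~~~~~~~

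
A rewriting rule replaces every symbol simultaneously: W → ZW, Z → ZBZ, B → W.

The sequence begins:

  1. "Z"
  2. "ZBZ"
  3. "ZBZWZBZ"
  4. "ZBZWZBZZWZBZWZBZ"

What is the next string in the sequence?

ZBZWZBZZWZBZWZBZZBZZWZBZWZBZZWZBZWZBZ

Replace each of the 16 characters of ZBZWZBZZWZBZWZBZ in place — ZBZ W ZBZ ZW ZBZ W ZBZ ZBZ ZW ZBZ W ZBZ ZW ZBZ W ZBZ — and concatenate.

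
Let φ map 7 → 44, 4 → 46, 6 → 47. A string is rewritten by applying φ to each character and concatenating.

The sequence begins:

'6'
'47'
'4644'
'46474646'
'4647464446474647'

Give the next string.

46474644464746464647464446474644

Replace each of the 16 characters of 4647464446474647 in place — 46 47 46 44 46 47 46 46 46 47 46 44 46 47 46 44 — and concatenate.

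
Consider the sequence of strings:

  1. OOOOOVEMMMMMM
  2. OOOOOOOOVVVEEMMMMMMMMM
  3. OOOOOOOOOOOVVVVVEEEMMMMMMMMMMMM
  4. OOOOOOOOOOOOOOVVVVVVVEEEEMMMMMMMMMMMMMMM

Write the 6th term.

OOOOOOOOOOOOOOOOOOOOVVVVVVVVVVVEEEEEEMMMMMMMMMMMMMMMMMMMMM

The n-th term is 3n+2 O's then 2n-1 V's then n E's then 3n+3 M's (n = 1, 2, …).
Setting n = 6 gives 20, 11, 6, 21 characters in each block.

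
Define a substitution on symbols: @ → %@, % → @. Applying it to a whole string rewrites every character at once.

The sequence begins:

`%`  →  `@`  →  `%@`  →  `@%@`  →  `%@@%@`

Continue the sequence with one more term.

@%@%@@%@

Expanding %@@%@: %→@, @→%@, @→%@, %→@, @→%@. Concatenated: @ %@ %@ @ %@.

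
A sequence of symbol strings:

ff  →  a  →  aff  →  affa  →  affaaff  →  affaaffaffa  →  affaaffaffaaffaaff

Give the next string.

Each term (from the third on) is the previous term followed by the one before it: term 3 = a·ff = aff.
So term 8 is affaaffaffaaffaaff·affaaffaffa.

affaaffaffaaffaaffaffaaffaffa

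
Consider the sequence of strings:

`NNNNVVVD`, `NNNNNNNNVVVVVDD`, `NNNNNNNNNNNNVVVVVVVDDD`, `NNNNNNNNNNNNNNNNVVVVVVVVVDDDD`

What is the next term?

Each string has the form N^{4n} V^{2n+1} D^{n} (n = 1, 2, …).
Setting n = 5 gives 20, 11, 5 characters in each block.

NNNNNNNNNNNNNNNNNNNNVVVVVVVVVVVDDDDD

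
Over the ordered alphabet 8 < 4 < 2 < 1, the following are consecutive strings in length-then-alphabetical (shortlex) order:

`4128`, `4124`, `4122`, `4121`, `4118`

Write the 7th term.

4112

Advancing 2 positions from 4118 through 4118 → 4114 reaches term 7.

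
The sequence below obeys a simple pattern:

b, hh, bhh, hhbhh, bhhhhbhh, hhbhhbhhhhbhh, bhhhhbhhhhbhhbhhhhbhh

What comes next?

hhbhhbhhhhbhhbhhhhbhhhhbhhbhhhhbhh

From term 3 onward, concatenate the second-to-last term with the last: b·hh = bhh, hh·bhh = hhbhh, …
So term 8 is hhbhhbhhhhbhh·bhhhhbhhhhbhhbhhhhbhh.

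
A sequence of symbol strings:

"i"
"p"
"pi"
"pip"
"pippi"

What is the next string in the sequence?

pippipip

Each term (from the third on) is the previous term followed by the one before it: term 3 = p·i = pi.
So term 6 is pippi·pip.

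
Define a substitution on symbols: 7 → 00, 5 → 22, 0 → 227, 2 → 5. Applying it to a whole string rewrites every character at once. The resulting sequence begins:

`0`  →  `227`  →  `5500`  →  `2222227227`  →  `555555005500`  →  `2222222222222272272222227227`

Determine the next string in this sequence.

Rewriting the 28 symbols of 2222222222222272272222227227 one by one yields 5 5 5 5 5 5 5 5 5 5 5 5 5 5 00 5 5 00 5 5 5 5 5 5 00 5 5 00; concatenated:

55555555555555005500555555005500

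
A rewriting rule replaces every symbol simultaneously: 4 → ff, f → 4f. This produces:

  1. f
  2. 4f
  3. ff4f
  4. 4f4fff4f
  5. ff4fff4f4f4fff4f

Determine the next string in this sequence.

Replace each of the 16 characters of ff4fff4f4f4fff4f in place — 4f 4f ff 4f 4f 4f ff 4f ff 4f ff 4f 4f 4f ff 4f — and concatenate.

4f4fff4f4f4fff4fff4fff4f4f4fff4f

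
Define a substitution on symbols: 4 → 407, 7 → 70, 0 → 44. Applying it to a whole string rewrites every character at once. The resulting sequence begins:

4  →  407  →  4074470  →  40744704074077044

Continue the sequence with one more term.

40744704074077044407447040744707044407407

Replace each of the 17 characters of 40744704074077044 in place — 407 44 70 407 407 70 44 407 44 70 407 44 70 70 44 407 407 — and concatenate.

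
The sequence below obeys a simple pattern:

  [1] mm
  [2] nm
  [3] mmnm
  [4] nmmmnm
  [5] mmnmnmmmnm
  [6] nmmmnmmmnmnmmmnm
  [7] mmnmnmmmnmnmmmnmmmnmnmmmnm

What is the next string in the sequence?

nmmmnmmmnmnmmmnmmmnmnmmmnmnmmmnmmmnmnmmmnm

From term 3 onward, concatenate the second-to-last term with the last: mm·nm = mmnm, nm·mmnm = nmmmnm, …
Continuing: nmmmnmmmnmnmmmnm · mmnmnmmmnmnmmmnmmmnmnmmmnm gives term 8.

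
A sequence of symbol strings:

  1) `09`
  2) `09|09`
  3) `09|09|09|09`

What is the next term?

s(k+1) = s(k)·|·s(k) — each term doubles the last with '|' between the halves.
One more doubling of 09|09|09|09 gives the answer.

09|09|09|09|09|09|09|09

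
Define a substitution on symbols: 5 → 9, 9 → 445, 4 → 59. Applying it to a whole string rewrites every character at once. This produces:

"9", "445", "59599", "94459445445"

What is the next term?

445595994455959959599

Rewriting each symbol of 94459445445: 9→445, 4→59, 4→59, 5→9, 9→445, 4→59, 4→59, 5→9, 4→59, 4→59, 5→9, which concatenates to 445 59 59 9 445 59 59 9 59 59 9.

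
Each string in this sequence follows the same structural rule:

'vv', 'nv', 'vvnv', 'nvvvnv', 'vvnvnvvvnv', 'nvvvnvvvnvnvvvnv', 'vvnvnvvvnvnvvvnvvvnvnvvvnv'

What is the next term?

nvvvnvvvnvnvvvnvvvnvnvvvnvnvvvnvvvnvnvvvnv

Each term (from the third on) is the two preceding terms concatenated in order: term 3 = vv·nv = vvnv.
The next term joins nvvvnvvvnvnvvvnv and vvnvnvvvnvnvvvnvvvnvnvvvnv.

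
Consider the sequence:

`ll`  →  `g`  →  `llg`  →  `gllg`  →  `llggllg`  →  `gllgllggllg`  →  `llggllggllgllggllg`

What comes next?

gllgllggllgllggllggllgllggllg

From term 3 onward, concatenate the second-to-last term with the last: ll·g = llg, g·llg = gllg, …
Continuing: gllgllggllg · llggllggllgllggllg gives term 8.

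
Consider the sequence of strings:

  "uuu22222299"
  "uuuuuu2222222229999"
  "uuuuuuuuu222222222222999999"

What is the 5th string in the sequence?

Each string has the form u^{3n} 2^{3n+3} 9^{2n} (n = 1, 2, …).
At n = 5 the blocks have lengths 15, 18, 10.

uuuuuuuuuuuuuuu2222222222222222229999999999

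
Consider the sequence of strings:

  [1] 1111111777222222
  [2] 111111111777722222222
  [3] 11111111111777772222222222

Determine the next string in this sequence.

Term n consists of 2n+1 1's, followed by n 7's, followed by 2n 2's, where the shown terms are n = 3, 4, 5.
For the next term, n = 6, so the run lengths are 13, 6, 12.

1111111111111777777222222222222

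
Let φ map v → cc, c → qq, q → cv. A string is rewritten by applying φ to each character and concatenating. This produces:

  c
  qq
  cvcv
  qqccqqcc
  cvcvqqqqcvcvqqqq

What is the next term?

Rewriting the 16 symbols of cvcvqqqqcvcvqqqq one by one yields qq cc qq cc cv cv cv cv qq cc qq cc cv cv cv cv; concatenated:

qqccqqcccvcvcvcvqqccqqcccvcvcvcv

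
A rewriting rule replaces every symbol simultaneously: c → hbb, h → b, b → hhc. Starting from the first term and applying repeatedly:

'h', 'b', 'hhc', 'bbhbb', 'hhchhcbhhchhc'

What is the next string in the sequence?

φ(hhchhcbhhchhc) expands symbol-by-symbol to b b hbb b b hbb hhc b b hbb b b hbb; joining the 13 pieces gives the next term.

bbhbbbbhbbhhcbbhbbbbhbb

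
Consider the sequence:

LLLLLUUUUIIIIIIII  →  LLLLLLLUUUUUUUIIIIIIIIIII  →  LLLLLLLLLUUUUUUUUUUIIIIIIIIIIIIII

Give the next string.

The n-th term is 2n+1 L's then 3n-2 U's then 3n+2 I's, where the shown terms are n = 2, 3, 4.
At n = 5 the blocks have lengths 11, 13, 17.

LLLLLLLLLLLUUUUUUUUUUUUUIIIIIIIIIIIIIIIII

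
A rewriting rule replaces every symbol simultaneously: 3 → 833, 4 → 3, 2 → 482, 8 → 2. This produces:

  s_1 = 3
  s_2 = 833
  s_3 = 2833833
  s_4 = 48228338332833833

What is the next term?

Rewriting the 17 symbols of 48228338332833833 one by one yields 3 2 482 482 2 833 833 2 833 833 482 2 833 833 2 833 833; concatenated:

324824822833833283383348228338332833833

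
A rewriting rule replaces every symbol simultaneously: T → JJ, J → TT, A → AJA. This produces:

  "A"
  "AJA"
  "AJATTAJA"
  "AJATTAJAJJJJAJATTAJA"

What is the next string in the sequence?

Applying the rule to each of the 20 symbols of AJATTAJAJJJJAJATTAJA gives the pieces AJA TT AJA JJ JJ AJA TT AJA TT TT TT TT AJA TT AJA JJ JJ AJA TT AJA, which concatenate to the answer.

AJATTAJAJJJJAJATTAJATTTTTTTTAJATTAJAJJJJAJATTAJA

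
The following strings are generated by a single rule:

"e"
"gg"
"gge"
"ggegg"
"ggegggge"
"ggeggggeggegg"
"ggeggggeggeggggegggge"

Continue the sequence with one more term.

This is a Fibonacci-style word recurrence s(k) = s(k−1)·s(k−2): e.g. gg·e = gge.
Continuing: ggeggggeggeggggegggge · ggeggggeggegg gives term 8.

ggeggggeggeggggeggggeggeggggeggegg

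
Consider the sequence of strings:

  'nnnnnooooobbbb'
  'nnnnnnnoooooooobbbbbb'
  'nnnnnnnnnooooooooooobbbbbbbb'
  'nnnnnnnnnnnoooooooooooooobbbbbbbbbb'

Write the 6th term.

nnnnnnnnnnnnnnnoooooooooooooooooooobbbbbbbbbbbbbb

The n-th term is 2n+1 n's then 3n-1 o's then 2n b's, where the shown terms are n = 2, 3, 4, 5.
At n = 7 the blocks have lengths 15, 20, 14.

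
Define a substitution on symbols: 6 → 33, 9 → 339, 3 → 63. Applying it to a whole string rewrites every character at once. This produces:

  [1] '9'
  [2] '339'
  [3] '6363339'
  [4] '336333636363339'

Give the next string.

Replace each of the 15 characters of 336333636363339 in place — 63 63 33 63 63 63 33 63 33 63 33 63 63 63 339 — and concatenate.

6363336363633363336333636363339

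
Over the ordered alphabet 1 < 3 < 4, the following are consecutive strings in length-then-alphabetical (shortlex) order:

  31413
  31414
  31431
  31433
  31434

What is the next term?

31441

Treat 31434 as a base-3 numeral over the given alphabet and add one, carrying through any trailing 4's.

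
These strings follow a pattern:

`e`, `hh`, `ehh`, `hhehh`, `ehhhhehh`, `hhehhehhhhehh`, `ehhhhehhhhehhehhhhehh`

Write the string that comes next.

hhehhehhhhehhehhhhehhhhehhehhhhehh

This is a Fibonacci-style word recurrence s(k) = s(k−2)·s(k−1): e.g. e·hh = ehh.
The next term joins hhehhehhhhehh and ehhhhehhhhehhehhhhehh.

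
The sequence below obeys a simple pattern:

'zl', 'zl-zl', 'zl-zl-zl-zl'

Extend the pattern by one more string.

Every step duplicates the string with '-' between the halves.
Doubling zl-zl-zl-zl with '-' between the halves:

zl-zl-zl-zl-zl-zl-zl-zl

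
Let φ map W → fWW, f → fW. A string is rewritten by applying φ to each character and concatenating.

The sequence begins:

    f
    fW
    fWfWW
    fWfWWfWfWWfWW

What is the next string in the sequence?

Rewriting the 13 symbols of fWfWWfWfWWfWW one by one yields fW fWW fW fWW fWW fW fWW fW fWW fWW fW fWW fWW; concatenated:

fWfWWfWfWWfWWfWfWWfWfWWfWWfWfWWfWW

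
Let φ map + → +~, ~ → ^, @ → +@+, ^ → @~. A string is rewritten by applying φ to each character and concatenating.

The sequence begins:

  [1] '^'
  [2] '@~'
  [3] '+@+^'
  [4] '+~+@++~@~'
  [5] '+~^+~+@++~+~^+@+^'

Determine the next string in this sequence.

Rewriting the 17 symbols of +~^+~+@++~+~^+@+^ one by one yields +~ ^ @~ +~ ^ +~ +@+ +~ +~ ^ +~ ^ @~ +~ +@+ +~ @~; concatenated:

+~^@~+~^+~+@++~+~^+~^@~+~+@++~@~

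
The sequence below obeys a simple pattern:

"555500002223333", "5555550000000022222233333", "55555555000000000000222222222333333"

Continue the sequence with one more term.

555555555500000000000000002222222222223333333

Term n consists of 2n+2 5's, followed by 4n 0's, followed by 3n 2's, followed by n+3 3's (n = 1, 2, …).
At n = 4 the blocks have lengths 10, 16, 12, 7.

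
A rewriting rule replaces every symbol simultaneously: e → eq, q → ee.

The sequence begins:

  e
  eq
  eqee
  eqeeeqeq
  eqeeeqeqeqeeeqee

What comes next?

φ(eqeeeqeqeqeeeqee) expands symbol-by-symbol to eq ee eq eq eq ee eq ee eq ee eq eq eq ee eq eq; joining the 16 pieces gives the next term.

eqeeeqeqeqeeeqeeeqeeeqeqeqeeeqeq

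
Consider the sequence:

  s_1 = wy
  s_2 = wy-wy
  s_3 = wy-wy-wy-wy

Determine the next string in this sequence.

s(k+1) = s(k)·-·s(k) — each term doubles the last with '-' between the halves.
Doubling wy-wy-wy-wy with '-' between the halves:

wy-wy-wy-wy-wy-wy-wy-wy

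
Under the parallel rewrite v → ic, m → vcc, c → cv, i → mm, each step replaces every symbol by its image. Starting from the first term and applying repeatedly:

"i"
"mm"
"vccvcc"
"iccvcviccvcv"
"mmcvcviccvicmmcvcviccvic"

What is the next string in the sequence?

Rewriting the 24 symbols of mmcvcviccvicmmcvcviccvic one by one yields vcc vcc cv ic cv ic mm cv cv ic mm cv vcc vcc cv ic cv ic mm cv cv ic mm cv; concatenated:

vccvcccviccvicmmcvcvicmmcvvccvcccviccvicmmcvcvicmmcv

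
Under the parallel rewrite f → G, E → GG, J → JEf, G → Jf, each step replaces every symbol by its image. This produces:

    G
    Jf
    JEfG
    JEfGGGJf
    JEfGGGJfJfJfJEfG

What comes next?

Rewriting the 16 symbols of JEfGGGJfJfJfJEfG one by one yields JEf GG G Jf Jf Jf JEf G JEf G JEf G JEf GG G Jf; concatenated:

JEfGGGJfJfJfJEfGJEfGJEfGJEfGGGJf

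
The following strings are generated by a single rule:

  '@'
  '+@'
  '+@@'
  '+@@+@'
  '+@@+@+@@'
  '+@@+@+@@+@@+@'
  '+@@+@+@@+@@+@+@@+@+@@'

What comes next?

+@@+@+@@+@@+@+@@+@+@@+@@+@+@@+@@+@

Each term (from the third on) is the previous term followed by the one before it: term 3 = +@·@ = +@@.
Continuing: +@@+@+@@+@@+@+@@+@+@@ · +@@+@+@@+@@+@ gives term 8.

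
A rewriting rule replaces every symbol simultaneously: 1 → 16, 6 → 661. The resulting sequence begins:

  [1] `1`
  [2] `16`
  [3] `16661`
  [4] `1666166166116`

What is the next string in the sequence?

1666166166116661661166616611616661

Replace each of the 13 characters of 1666166166116 in place — 16 661 661 661 16 661 661 16 661 661 16 16 661 — and concatenate.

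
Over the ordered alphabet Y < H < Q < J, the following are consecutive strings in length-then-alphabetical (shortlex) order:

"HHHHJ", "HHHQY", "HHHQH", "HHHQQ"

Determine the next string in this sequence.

HHHQJ

Find the rightmost character of HHHQQ below J, bump it to the next letter, and reset everything to its right to Y.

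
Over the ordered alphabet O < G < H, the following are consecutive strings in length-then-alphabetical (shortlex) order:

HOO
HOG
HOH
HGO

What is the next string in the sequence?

HGG

The successor of HGO increments the rightmost position that isn't already H and resets every position after it to O.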